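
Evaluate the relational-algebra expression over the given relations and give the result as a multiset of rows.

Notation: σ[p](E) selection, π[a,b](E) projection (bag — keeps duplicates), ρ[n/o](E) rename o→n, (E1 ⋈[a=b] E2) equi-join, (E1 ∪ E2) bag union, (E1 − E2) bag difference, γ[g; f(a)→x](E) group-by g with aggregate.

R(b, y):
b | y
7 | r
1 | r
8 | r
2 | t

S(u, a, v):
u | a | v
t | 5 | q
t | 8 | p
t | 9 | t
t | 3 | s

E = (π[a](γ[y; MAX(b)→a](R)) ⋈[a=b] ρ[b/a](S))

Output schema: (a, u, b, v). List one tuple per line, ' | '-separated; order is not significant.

Row counts bottom-up:
  R → 4
  γ[y; MAX(b)→a](R) → 2
  π[a](γ[y; MAX(b)→a](R)) → 2
  S → 4
  ρ[b/a](S) → 4
  (π[a](γ[y; MAX(b)→a](R)) ⋈[a=b] ρ[b/a](S)) → 1

== RESULT ==
a | u | b | v
8 | t | 8 | p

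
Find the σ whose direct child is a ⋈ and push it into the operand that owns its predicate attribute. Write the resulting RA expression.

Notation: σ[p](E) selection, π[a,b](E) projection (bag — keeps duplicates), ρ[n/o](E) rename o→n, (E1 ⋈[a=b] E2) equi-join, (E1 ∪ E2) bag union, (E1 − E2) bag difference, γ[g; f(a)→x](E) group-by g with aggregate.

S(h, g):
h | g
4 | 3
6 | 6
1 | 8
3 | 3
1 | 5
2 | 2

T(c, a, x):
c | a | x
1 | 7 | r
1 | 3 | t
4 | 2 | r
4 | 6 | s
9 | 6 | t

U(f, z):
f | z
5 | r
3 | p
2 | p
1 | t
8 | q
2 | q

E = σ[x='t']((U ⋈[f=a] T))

σ filters on x, owned by the right side.
E' = (U ⋈[f=a] σ[x='t'](T))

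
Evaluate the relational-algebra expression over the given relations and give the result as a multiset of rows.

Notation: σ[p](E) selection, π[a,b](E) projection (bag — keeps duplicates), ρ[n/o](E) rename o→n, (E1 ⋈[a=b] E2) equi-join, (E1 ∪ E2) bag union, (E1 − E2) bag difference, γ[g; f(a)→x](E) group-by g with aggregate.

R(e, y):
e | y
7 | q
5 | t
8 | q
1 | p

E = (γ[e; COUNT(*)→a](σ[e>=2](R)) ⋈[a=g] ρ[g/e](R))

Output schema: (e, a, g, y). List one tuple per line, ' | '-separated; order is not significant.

Row counts bottom-up:
  R → 4
  σ[e>=2](R) → 3
  γ[e; COUNT(*)→a](σ[e>=2](R)) → 3
  R → 4
  ρ[g/e](R) → 4
  (γ[e; COUNT(*)→a](σ[e>=2](R)) ⋈[a=g] ρ[g/e](R)) → 3

== RESULT ==
e | a | g | y
5 | 1 | 1 | p
7 | 1 | 1 | p
8 | 1 | 1 | p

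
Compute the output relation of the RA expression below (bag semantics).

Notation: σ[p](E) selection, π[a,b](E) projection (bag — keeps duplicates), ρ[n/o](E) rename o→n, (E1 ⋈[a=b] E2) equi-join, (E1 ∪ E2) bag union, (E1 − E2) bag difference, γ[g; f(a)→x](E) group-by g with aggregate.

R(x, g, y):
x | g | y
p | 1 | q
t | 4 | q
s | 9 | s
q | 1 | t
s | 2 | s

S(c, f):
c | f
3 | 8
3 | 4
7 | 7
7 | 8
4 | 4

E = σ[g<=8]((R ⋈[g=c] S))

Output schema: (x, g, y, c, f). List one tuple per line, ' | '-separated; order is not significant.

Row counts bottom-up:
  R → 5
  S → 5
  (R ⋈[g=c] S) → 1
  σ[g<=8]((R ⋈[g=c] S)) → 1

== RESULT ==
x | g | y | c | f
t | 4 | q | 4 | 4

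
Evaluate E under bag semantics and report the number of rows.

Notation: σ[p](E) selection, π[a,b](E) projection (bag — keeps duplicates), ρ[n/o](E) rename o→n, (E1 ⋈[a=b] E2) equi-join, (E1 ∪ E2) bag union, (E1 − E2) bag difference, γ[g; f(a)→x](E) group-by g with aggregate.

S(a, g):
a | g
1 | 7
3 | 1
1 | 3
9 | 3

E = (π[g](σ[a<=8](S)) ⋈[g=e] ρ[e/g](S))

Row counts bottom-up:
  S → 4
  σ[a<=8](S) → 3
  π[g](σ[a<=8](S)) → 3
  S → 4
  ρ[e/g](S) → 4
  (π[g](σ[a<=8](S)) ⋈[g=e] ρ[e/g](S)) → 4

|E| = 4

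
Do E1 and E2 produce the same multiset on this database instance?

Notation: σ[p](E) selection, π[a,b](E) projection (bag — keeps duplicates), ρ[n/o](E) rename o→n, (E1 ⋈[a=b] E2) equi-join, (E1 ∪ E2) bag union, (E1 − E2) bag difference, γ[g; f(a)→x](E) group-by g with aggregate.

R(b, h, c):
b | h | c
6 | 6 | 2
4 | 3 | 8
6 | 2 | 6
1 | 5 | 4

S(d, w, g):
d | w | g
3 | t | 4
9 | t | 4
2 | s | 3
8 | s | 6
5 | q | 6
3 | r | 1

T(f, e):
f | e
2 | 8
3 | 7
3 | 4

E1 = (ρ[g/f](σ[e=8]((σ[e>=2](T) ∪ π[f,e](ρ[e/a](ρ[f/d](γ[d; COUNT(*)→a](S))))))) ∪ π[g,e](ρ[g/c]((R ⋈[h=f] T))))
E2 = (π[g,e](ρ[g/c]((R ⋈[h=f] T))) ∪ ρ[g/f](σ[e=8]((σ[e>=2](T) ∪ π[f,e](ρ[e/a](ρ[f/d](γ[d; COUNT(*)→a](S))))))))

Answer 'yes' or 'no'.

E1 subexpression sizes:
  T → 3
  σ[e>=2](T) → 3
  S → 6
  γ[d; COUNT(*)→a](S) → 5
  ρ[f/d](γ[d; COUNT(*)→a](S)) → 5
  ρ[e/a](ρ[f/d](γ[d; COUNT(*)→a](S))) → 5
  π[f,e](ρ[e/a](ρ[f/d](γ[d; COUNT(*)→a](S)))) → 5
  (σ[e>=2](T) ∪ π[f,e](ρ[e/a](ρ[f/d](γ[d; COUNT(*)→a](S))))) → 8
  σ[e=8]((σ[e>=2](T) ∪ π[f,e](ρ[e/a](ρ[f/d](γ[d; COUNT(*)→a](S)))))) → 1
  ρ[g/f](σ[e=8]((σ[e>=2](T) ∪ π[f,e](ρ[e/a](ρ[f/d](γ[d; COUNT(*)→a](S))))))) → 1
  R → 4
  T → 3
  (R ⋈[h=f] T) → 3
  ρ[g/c]((R ⋈[h=f] T)) → 3
  π[g,e](ρ[g/c]((R ⋈[h=f] T))) → 3
  (ρ[g/f](σ[e=8]((σ[e>=2](T) ∪ π[f,e](ρ[e/a](ρ[f/d](γ[d; COUNT(*)→a](S))))))) ∪ π[g,e](ρ[g/c]((R ⋈[h=f] T)))) → 4
E2 subexpression sizes:
  R → 4
  T → 3
  (R ⋈[h=f] T) → 3
  ρ[g/c]((R ⋈[h=f] T)) → 3
  π[g,e](ρ[g/c]((R ⋈[h=f] T))) → 3
  T → 3
  σ[e>=2](T) → 3
  S → 6
  γ[d; COUNT(*)→a](S) → 5
  ρ[f/d](γ[d; COUNT(*)→a](S)) → 5
  ρ[e/a](ρ[f/d](γ[d; COUNT(*)→a](S))) → 5
  π[f,e](ρ[e/a](ρ[f/d](γ[d; COUNT(*)→a](S)))) → 5
  (σ[e>=2](T) ∪ π[f,e](ρ[e/a](ρ[f/d](γ[d; COUNT(*)→a](S))))) → 8
  σ[e=8]((σ[e>=2](T) ∪ π[f,e](ρ[e/a](ρ[f/d](γ[d; COUNT(*)→a](S)))))) → 1
  ρ[g/f](σ[e=8]((σ[e>=2](T) ∪ π[f,e](ρ[e/a](ρ[f/d](γ[d; COUNT(*)→a](S))))))) → 1
  (π[g,e](ρ[g/c]((R ⋈[h=f] T))) ∪ ρ[g/f](σ[e=8]((σ[e>=2](T) ∪ π[f,e](ρ[e/a](ρ[f/d](γ[d; COUNT(*)→a](S)))))))) → 4

E1 and E2 produce the same multiset:
g | e
2 | 8
6 | 8
8 | 4
8 | 7

yes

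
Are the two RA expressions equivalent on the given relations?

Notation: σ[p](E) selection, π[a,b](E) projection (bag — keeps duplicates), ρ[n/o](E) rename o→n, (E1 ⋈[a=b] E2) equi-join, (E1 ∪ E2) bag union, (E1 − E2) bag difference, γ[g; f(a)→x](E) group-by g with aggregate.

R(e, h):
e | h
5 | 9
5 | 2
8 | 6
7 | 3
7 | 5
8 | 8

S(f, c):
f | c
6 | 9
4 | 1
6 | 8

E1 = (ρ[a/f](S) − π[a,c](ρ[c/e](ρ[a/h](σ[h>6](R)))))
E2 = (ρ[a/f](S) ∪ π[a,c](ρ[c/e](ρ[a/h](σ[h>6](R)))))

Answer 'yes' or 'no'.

E1 stepwise |·|:
  S → 3
  ρ[a/f](S) → 3
  R → 6
  σ[h>6](R) → 2
  ρ[a/h](σ[h>6](R)) → 2
  ρ[c/e](ρ[a/h](σ[h>6](R))) → 2
  π[a,c](ρ[c/e](ρ[a/h](σ[h>6](R)))) → 2
  (ρ[a/f](S) − π[a,c](ρ[c/e](ρ[a/h](σ[h>6](R))))) → 3
E2 stepwise |·|:
  S → 3
  ρ[a/f](S) → 3
  R → 6
  σ[h>6](R) → 2
  ρ[a/h](σ[h>6](R)) → 2
  ρ[c/e](ρ[a/h](σ[h>6](R))) → 2
  π[a,c](ρ[c/e](ρ[a/h](σ[h>6](R)))) → 2
  (ρ[a/f](S) ∪ π[a,c](ρ[c/e](ρ[a/h](σ[h>6](R))))) → 5

E1 result:
a | c
4 | 1
6 | 8
6 | 9
E2 result:
a | c
4 | 1
6 | 8
6 | 9
8 | 8
9 | 5
Witness: (8, 8) appears 0× in E1 but 1× in E2.

no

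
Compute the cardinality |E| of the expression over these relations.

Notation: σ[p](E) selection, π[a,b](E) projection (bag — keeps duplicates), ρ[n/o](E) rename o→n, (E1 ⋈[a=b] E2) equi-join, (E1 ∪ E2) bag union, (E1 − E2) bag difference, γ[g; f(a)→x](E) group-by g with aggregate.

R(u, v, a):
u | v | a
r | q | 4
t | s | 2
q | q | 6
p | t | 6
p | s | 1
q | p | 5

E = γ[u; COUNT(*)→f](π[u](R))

Row counts bottom-up:
  R → 6
  π[u](R) → 6
  γ[u; COUNT(*)→f](π[u](R)) → 4

|E| = 4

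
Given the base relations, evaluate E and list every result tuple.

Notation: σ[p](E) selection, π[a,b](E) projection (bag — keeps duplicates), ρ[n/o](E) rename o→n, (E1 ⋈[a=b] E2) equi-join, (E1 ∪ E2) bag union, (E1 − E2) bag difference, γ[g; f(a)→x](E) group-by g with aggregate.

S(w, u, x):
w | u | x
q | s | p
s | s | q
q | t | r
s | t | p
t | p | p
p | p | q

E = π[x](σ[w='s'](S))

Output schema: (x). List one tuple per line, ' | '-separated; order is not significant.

Per-node cardinality:
  S → 6
  σ[w='s'](S) → 2
  π[x](σ[w='s'](S)) → 2

== RESULT ==
x
p
q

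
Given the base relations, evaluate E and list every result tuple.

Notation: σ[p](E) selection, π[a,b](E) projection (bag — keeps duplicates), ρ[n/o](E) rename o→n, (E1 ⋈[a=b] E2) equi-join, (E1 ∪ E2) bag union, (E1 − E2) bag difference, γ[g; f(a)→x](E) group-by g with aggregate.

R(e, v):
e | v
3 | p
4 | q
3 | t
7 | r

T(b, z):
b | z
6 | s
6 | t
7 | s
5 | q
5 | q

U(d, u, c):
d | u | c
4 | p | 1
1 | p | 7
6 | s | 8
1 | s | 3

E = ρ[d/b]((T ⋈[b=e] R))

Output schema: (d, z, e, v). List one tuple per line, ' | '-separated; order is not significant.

Stepwise |·|:
  T → 5
  R → 4
  (T ⋈[b=e] R) → 1
  ρ[d/b]((T ⋈[b=e] R)) → 1

== RESULT ==
d | z | e | v
7 | s | 7 | r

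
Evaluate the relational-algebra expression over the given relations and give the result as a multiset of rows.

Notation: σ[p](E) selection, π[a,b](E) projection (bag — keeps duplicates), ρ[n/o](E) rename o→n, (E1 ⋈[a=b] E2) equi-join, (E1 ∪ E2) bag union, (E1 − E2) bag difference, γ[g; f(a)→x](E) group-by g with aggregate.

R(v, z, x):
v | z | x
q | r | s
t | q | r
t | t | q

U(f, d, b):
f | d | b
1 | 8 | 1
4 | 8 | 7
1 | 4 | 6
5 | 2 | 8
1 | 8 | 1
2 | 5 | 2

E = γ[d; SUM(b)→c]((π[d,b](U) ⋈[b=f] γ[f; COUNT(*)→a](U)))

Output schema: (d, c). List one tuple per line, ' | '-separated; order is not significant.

Subexpression sizes:
  U → 6
  π[d,b](U) → 6
  U → 6
  γ[f; COUNT(*)→a](U) → 4
  (π[d,b](U) ⋈[b=f] γ[f; COUNT(*)→a](U)) → 3
  γ[d; SUM(b)→c]((π[d,b](U) ⋈[b=f] γ[f; COUNT(*)→a](U))) → 2

== RESULT ==
d | c
5 | 2
8 | 2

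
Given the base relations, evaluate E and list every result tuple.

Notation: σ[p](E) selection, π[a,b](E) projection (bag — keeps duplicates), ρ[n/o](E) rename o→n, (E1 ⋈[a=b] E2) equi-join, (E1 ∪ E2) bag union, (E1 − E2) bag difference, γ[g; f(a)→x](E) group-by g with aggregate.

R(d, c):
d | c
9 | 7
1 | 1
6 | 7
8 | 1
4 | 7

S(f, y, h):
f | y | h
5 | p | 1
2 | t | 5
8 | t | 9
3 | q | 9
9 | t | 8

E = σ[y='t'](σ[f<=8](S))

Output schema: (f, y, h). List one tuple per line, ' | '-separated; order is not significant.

Subexpression sizes:
  S → 5
  σ[f<=8](S) → 4
  σ[y='t'](σ[f<=8](S)) → 2

== RESULT ==
f | y | h
2 | t | 5
8 | t | 9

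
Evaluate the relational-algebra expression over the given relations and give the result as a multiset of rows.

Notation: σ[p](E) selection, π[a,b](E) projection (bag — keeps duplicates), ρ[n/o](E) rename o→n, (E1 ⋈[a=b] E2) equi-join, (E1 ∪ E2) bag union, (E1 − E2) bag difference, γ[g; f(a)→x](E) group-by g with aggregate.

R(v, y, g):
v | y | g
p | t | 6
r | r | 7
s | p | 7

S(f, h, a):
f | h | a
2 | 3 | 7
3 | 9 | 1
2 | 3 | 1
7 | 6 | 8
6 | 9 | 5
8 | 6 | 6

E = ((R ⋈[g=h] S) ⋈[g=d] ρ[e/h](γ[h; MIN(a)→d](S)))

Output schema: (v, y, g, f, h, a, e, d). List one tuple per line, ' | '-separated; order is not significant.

Row counts bottom-up:
  R → 3
  S → 6
  (R ⋈[g=h] S) → 2
  S → 6
  γ[h; MIN(a)→d](S) → 3
  ρ[e/h](γ[h; MIN(a)→d](S)) → 3
  ((R ⋈[g=h] S) ⋈[g=d] ρ[e/h](γ[h; MIN(a)→d](S))) → 2

== RESULT ==
v | y | g | f | h | a | e | d
p | t | 6 | 7 | 6 | 8 | 6 | 6
p | t | 6 | 8 | 6 | 6 | 6 | 6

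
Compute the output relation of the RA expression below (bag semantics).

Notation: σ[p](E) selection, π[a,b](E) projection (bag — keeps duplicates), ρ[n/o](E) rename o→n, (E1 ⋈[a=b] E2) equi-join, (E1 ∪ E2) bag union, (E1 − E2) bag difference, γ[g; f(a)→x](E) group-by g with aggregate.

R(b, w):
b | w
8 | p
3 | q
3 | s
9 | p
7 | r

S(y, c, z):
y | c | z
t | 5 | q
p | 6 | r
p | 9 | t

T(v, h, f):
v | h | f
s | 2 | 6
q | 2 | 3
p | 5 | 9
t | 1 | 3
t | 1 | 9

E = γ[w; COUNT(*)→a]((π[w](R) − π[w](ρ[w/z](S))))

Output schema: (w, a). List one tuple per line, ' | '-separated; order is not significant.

Stepwise |·|:
  R → 5
  π[w](R) → 5
  S → 3
  ρ[w/z](S) → 3
  π[w](ρ[w/z](S)) → 3
  (π[w](R) − π[w](ρ[w/z](S))) → 3
  γ[w; COUNT(*)→a]((π[w](R) − π[w](ρ[w/z](S)))) → 2

== RESULT ==
w | a
p | 2
s | 1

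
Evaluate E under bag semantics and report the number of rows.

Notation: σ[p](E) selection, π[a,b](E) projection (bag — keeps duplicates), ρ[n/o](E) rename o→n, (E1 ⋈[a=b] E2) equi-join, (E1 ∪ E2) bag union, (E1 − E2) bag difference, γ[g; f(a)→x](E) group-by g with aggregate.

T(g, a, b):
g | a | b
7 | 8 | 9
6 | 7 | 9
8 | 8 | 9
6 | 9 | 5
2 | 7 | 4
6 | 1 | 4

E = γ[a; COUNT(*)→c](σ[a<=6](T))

Stepwise |·|:
  T → 6
  σ[a<=6](T) → 1
  γ[a; COUNT(*)→c](σ[a<=6](T)) → 1

|E| = 1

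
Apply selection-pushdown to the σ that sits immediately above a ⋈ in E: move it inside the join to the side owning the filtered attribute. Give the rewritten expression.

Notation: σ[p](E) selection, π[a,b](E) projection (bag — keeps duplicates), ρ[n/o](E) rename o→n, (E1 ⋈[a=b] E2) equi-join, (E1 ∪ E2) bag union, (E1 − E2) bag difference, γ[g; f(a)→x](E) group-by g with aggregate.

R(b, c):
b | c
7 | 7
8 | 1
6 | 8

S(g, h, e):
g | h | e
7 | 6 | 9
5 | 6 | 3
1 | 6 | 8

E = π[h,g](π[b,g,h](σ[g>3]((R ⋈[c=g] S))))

σ filters on g, owned by the right side.
E' = π[h,g](π[b,g,h]((R ⋈[c=g] σ[g>3](S))))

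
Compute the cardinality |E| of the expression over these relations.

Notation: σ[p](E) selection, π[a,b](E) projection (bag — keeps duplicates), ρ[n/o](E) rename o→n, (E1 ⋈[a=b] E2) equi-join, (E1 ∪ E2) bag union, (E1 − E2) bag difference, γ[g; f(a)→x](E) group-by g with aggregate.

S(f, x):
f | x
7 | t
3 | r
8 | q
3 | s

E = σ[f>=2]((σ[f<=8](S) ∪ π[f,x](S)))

Subexpression sizes:
  S → 4
  σ[f<=8](S) → 4
  S → 4
  π[f,x](S) → 4
  (σ[f<=8](S) ∪ π[f,x](S)) → 8
  σ[f>=2]((σ[f<=8](S) ∪ π[f,x](S))) → 8

|E| = 8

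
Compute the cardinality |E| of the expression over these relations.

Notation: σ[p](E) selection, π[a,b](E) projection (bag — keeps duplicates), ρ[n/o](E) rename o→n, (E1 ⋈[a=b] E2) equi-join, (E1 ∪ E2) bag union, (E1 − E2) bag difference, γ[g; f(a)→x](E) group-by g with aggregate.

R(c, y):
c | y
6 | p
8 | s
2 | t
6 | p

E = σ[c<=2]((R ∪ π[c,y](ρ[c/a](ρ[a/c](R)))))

Subexpression sizes:
  R → 4
  R → 4
  ρ[a/c](R) → 4
  ρ[c/a](ρ[a/c](R)) → 4
  π[c,y](ρ[c/a](ρ[a/c](R))) → 4
  (R ∪ π[c,y](ρ[c/a](ρ[a/c](R)))) → 8
  σ[c<=2]((R ∪ π[c,y](ρ[c/a](ρ[a/c](R))))) → 2

|E| = 2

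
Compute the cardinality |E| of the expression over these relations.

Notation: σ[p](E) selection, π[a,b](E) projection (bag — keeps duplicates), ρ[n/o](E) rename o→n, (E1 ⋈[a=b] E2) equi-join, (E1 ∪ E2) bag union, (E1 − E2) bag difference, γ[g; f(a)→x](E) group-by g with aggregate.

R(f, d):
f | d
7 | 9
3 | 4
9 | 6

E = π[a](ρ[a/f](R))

Subexpression sizes:
  R → 3
  ρ[a/f](R) → 3
  π[a](ρ[a/f](R)) → 3

|E| = 3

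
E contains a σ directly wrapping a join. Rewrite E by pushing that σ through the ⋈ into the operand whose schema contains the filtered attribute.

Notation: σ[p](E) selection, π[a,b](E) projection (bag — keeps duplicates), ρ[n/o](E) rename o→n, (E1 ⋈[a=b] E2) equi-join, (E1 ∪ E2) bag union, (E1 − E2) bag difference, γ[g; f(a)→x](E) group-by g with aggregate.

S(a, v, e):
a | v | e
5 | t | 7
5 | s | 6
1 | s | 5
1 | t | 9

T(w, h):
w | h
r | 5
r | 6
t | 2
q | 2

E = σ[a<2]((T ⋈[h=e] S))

σ filters on a, owned by the right side.
E' = (T ⋈[h=e] σ[a<2](S))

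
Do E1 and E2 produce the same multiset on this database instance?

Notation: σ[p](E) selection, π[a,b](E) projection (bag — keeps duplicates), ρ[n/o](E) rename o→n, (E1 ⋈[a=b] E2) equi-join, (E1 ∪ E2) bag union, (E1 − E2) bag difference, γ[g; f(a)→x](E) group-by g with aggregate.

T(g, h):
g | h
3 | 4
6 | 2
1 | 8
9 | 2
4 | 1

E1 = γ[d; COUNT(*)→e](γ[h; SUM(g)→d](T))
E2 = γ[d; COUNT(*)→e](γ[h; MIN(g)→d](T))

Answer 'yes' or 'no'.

E1 subexpression sizes:
  T → 5
  γ[h; SUM(g)→d](T) → 4
  γ[d; COUNT(*)→e](γ[h; SUM(g)→d](T)) → 4
E2 subexpression sizes:
  T → 5
  γ[h; MIN(g)→d](T) → 4
  γ[d; COUNT(*)→e](γ[h; MIN(g)→d](T)) → 4

E1 result:
d | e
1 | 1
3 | 1
4 | 1
15 | 1
E2 result:
d | e
1 | 1
3 | 1
4 | 1
6 | 1
Witness: (6, 1) appears 0× in E1 but 1× in E2.

no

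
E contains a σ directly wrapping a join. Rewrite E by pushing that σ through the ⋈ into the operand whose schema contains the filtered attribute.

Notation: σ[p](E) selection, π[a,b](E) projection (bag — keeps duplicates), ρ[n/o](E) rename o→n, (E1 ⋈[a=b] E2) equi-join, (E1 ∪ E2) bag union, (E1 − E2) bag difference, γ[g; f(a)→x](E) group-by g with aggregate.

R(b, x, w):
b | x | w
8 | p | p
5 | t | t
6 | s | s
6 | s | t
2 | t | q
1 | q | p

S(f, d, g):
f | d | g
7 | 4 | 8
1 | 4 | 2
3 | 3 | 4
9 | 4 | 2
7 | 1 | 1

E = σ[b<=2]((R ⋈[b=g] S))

σ filters on b, owned by the left side.
E' = (σ[b<=2](R) ⋈[b=g] S)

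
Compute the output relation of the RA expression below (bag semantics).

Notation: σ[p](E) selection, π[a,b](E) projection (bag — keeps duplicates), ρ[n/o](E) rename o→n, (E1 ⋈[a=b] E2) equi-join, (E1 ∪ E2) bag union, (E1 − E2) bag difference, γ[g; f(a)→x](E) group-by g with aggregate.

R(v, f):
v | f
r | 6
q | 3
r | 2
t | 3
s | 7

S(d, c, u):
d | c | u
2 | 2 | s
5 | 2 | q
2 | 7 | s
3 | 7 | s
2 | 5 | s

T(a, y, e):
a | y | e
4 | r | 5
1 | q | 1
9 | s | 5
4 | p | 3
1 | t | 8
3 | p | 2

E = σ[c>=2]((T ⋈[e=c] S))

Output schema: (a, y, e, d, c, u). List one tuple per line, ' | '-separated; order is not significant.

Stepwise |·|:
  T → 6
  S → 5
  (T ⋈[e=c] S) → 4
  σ[c>=2]((T ⋈[e=c] S)) → 4

== RESULT ==
a | y | e | d | c | u
3 | p | 2 | 2 | 2 | s
3 | p | 2 | 5 | 2 | q
4 | r | 5 | 2 | 5 | s
9 | s | 5 | 2 | 5 | s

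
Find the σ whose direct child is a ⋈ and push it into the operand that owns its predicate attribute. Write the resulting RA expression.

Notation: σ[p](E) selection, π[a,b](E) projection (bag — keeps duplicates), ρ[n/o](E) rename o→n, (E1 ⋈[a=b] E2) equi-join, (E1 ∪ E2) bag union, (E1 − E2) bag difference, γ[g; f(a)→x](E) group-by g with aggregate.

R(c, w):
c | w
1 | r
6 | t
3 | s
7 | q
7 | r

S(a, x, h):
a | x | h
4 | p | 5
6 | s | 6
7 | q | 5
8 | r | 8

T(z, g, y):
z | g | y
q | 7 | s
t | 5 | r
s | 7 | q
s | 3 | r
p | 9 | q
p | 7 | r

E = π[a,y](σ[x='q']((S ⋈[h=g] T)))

σ filters on x, owned by the left side.
E' = π[a,y]((σ[x='q'](S) ⋈[h=g] T))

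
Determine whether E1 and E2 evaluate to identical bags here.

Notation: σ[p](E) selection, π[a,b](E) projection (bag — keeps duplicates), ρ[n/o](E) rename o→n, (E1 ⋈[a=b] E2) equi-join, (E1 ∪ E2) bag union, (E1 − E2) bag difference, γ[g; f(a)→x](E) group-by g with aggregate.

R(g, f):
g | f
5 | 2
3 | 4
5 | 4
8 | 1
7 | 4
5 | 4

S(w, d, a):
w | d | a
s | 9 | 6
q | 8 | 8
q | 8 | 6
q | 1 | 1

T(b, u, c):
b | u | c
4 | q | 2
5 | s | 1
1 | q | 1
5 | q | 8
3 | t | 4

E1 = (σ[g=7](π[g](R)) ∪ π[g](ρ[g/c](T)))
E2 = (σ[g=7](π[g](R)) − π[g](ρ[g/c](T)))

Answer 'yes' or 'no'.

E1 stepwise |·|:
  R → 6
  π[g](R) → 6
  σ[g=7](π[g](R)) → 1
  T → 5
  ρ[g/c](T) → 5
  π[g](ρ[g/c](T)) → 5
  (σ[g=7](π[g](R)) ∪ π[g](ρ[g/c](T))) → 6
E2 stepwise |·|:
  R → 6
  π[g](R) → 6
  σ[g=7](π[g](R)) → 1
  T → 5
  ρ[g/c](T) → 5
  π[g](ρ[g/c](T)) → 5
  (σ[g=7](π[g](R)) − π[g](ρ[g/c](T))) → 1

E1 result:
g
1
1
2
4
7
8
E2 result:
g
7
Witness: (1,) appears 2× in E1 but 0× in E2.

no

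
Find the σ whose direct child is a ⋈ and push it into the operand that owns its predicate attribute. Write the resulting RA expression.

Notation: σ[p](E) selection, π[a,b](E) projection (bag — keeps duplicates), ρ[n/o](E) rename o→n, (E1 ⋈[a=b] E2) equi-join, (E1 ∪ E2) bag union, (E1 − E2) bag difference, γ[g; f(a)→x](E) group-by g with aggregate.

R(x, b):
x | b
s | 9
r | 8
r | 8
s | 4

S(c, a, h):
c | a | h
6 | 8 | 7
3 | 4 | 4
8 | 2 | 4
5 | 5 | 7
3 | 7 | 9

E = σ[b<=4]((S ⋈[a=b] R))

σ filters on b, owned by the right side.
E' = (S ⋈[a=b] σ[b<=4](R))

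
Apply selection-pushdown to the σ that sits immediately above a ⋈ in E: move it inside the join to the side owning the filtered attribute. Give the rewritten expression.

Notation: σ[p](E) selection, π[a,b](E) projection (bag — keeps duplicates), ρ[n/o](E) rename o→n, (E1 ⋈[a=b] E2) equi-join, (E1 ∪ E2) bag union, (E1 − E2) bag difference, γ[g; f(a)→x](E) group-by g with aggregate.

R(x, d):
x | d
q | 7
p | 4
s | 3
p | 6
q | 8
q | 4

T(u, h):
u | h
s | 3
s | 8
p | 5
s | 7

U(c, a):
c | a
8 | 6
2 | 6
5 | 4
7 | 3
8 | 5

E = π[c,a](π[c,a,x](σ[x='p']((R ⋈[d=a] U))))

σ filters on x, owned by the left side.
E' = π[c,a](π[c,a,x]((σ[x='p'](R) ⋈[d=a] U)))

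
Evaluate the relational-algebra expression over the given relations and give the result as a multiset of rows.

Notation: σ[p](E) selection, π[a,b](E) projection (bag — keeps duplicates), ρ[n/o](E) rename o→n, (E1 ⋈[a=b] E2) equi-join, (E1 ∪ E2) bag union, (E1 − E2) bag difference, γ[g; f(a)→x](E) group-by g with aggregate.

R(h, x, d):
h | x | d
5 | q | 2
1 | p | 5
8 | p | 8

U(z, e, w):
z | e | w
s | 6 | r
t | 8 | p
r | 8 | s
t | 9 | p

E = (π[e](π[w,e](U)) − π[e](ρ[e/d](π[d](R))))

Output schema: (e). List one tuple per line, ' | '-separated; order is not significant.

Stepwise |·|:
  U → 4
  π[w,e](U) → 4
  π[e](π[w,e](U)) → 4
  R → 3
  π[d](R) → 3
  ρ[e/d](π[d](R)) → 3
  π[e](ρ[e/d](π[d](R))) → 3
  (π[e](π[w,e](U)) − π[e](ρ[e/d](π[d](R)))) → 3

== RESULT ==
e
6
8
9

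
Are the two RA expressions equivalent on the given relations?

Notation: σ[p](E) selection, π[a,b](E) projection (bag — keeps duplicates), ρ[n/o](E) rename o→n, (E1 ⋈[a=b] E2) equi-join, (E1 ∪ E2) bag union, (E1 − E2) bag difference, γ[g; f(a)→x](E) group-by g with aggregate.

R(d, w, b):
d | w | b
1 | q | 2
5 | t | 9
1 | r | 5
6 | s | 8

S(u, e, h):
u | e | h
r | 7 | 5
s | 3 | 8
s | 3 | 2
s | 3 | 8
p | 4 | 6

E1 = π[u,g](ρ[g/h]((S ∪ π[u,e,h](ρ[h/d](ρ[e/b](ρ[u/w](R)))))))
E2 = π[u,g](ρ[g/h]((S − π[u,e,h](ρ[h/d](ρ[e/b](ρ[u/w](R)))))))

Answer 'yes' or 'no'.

E1 row counts bottom-up:
  S → 5
  R → 4
  ρ[u/w](R) → 4
  ρ[e/b](ρ[u/w](R)) → 4
  ρ[h/d](ρ[e/b](ρ[u/w](R))) → 4
  π[u,e,h](ρ[h/d](ρ[e/b](ρ[u/w](R)))) → 4
  (S ∪ π[u,e,h](ρ[h/d](ρ[e/b](ρ[u/w](R))))) → 9
  ρ[g/h]((S ∪ π[u,e,h](ρ[h/d](ρ[e/b](ρ[u/w](R)))))) → 9
  π[u,g](ρ[g/h]((S ∪ π[u,e,h](ρ[h/d](ρ[e/b](ρ[u/w](R))))))) → 9
E2 row counts bottom-up:
  S → 5
  R → 4
  ρ[u/w](R) → 4
  ρ[e/b](ρ[u/w](R)) → 4
  ρ[h/d](ρ[e/b](ρ[u/w](R))) → 4
  π[u,e,h](ρ[h/d](ρ[e/b](ρ[u/w](R)))) → 4
  (S − π[u,e,h](ρ[h/d](ρ[e/b](ρ[u/w](R))))) → 5
  ρ[g/h]((S − π[u,e,h](ρ[h/d](ρ[e/b](ρ[u/w](R)))))) → 5
  π[u,g](ρ[g/h]((S − π[u,e,h](ρ[h/d](ρ[e/b](ρ[u/w](R))))))) → 5

E1 result:
u | g
p | 6
q | 1
r | 1
r | 5
s | 2
s | 6
s | 8
s | 8
t | 5
E2 result:
u | g
p | 6
r | 5
s | 2
s | 8
s | 8
Witness: ('r', 1) appears 1× in E1 but 0× in E2.

no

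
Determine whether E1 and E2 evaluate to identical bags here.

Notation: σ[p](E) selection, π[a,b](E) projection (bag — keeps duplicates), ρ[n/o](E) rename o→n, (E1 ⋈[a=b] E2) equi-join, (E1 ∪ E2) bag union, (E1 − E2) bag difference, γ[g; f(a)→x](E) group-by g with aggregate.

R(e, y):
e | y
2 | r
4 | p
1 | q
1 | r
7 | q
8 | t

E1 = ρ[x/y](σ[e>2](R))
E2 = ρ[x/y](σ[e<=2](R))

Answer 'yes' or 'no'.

E1 stepwise |·|:
  R → 6
  σ[e>2](R) → 3
  ρ[x/y](σ[e>2](R)) → 3
E2 stepwise |·|:
  R → 6
  σ[e<=2](R) → 3
  ρ[x/y](σ[e<=2](R)) → 3

E1 result:
e | x
4 | p
7 | q
8 | t
E2 result:
e | x
1 | q
1 | r
2 | r
Witness: (8, 't') appears 1× in E1 but 0× in E2.

no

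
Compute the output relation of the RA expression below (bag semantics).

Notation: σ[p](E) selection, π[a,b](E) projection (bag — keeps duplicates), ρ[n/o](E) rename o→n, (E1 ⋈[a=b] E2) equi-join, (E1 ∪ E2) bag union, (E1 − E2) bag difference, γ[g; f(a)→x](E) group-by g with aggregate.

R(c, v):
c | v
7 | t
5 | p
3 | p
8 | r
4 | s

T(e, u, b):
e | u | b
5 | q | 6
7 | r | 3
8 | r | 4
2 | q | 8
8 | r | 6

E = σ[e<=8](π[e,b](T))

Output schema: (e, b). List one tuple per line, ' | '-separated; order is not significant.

Per-node cardinality:
  T → 5
  π[e,b](T) → 5
  σ[e<=8](π[e,b](T)) → 5

== RESULT ==
e | b
2 | 8
5 | 6
7 | 3
8 | 4
8 | 6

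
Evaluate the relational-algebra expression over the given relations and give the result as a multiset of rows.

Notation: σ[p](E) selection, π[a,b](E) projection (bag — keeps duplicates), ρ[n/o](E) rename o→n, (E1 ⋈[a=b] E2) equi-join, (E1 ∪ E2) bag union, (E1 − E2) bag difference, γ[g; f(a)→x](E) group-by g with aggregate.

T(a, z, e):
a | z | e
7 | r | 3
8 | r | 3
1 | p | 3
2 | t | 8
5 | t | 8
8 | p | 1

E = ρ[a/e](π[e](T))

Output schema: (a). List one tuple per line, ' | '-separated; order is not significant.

Stepwise |·|:
  T → 6
  π[e](T) → 6
  ρ[a/e](π[e](T)) → 6

== RESULT ==
a
1
3
3
3
8
8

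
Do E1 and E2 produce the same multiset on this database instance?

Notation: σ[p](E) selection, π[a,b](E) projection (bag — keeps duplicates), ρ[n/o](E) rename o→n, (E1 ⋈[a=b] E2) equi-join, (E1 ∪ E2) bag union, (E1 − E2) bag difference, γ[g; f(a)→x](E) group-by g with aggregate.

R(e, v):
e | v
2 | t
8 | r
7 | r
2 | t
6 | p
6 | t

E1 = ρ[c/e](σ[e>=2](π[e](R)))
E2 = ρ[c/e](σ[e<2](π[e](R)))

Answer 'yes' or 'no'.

E1 stepwise |·|:
  R → 6
  π[e](R) → 6
  σ[e>=2](π[e](R)) → 6
  ρ[c/e](σ[e>=2](π[e](R))) → 6
E2 stepwise |·|:
  R → 6
  π[e](R) → 6
  σ[e<2](π[e](R)) → 0
  ρ[c/e](σ[e<2](π[e](R))) → 0

E1 result:
c
2
2
6
6
7
8
E2 result:
c
(0 rows)
Witness: (6,) appears 2× in E1 but 0× in E2.

no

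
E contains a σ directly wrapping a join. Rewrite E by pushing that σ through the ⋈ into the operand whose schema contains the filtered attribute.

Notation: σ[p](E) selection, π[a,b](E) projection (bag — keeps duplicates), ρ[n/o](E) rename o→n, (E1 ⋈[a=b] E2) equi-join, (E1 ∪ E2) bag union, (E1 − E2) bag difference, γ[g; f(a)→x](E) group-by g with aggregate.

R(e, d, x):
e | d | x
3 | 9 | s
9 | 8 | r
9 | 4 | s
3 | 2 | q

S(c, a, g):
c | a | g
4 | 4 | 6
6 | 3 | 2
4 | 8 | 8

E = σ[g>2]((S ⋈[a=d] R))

σ filters on g, owned by the left side.
E' = (σ[g>2](S) ⋈[a=d] R)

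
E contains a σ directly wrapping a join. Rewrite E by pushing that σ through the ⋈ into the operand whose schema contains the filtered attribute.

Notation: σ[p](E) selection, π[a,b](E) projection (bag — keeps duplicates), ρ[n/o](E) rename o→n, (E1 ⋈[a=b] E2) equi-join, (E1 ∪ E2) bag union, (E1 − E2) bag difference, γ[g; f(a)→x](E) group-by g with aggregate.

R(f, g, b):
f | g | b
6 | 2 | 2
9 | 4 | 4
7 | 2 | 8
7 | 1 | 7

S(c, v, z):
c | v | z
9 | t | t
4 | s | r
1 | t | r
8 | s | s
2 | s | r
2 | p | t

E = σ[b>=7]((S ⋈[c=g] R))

σ filters on b, owned by the right side.
E' = (S ⋈[c=g] σ[b>=7](R))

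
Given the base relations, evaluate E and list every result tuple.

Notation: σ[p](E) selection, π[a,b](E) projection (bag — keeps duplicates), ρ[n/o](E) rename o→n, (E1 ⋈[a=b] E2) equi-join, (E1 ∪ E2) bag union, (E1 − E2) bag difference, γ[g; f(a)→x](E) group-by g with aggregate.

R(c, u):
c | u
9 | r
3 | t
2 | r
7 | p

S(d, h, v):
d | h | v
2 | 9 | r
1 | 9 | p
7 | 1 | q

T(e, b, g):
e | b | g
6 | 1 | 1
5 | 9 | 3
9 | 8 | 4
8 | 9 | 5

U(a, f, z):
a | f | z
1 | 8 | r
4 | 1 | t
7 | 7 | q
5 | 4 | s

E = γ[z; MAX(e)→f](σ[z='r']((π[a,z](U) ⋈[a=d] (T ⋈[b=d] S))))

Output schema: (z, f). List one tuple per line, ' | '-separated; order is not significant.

Per-node cardinality:
  U → 4
  π[a,z](U) → 4
  T → 4
  S → 3
  (T ⋈[b=d] S) → 1
  (π[a,z](U) ⋈[a=d] (T ⋈[b=d] S)) → 1
  σ[z='r']((π[a,z](U) ⋈[a=d] (T ⋈[b=d] S))) → 1
  γ[z; MAX(e)→f](σ[z='r']((π[a,z](U) ⋈[a=d] (T ⋈[b=d] S)))) → 1

== RESULT ==
z | f
r | 6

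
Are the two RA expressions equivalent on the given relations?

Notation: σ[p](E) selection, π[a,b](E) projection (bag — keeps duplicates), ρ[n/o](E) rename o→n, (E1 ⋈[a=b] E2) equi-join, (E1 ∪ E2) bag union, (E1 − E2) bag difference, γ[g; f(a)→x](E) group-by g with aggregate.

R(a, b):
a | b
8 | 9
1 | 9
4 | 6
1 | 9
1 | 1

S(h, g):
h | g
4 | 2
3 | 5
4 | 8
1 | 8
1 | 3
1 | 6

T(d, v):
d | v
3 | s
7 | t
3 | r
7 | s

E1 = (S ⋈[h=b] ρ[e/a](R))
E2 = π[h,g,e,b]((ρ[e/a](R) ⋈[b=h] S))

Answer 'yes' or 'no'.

E1 stepwise |·|:
  S → 6
  R → 5
  ρ[e/a](R) → 5
  (S ⋈[h=b] ρ[e/a](R)) → 3
E2 stepwise |·|:
  R → 5
  ρ[e/a](R) → 5
  S → 6
  (ρ[e/a](R) ⋈[b=h] S) → 3
  π[h,g,e,b]((ρ[e/a](R) ⋈[b=h] S)) → 3

E1 and E2 produce the same multiset:
h | g | e | b
1 | 3 | 1 | 1
1 | 6 | 1 | 1
1 | 8 | 1 | 1

yes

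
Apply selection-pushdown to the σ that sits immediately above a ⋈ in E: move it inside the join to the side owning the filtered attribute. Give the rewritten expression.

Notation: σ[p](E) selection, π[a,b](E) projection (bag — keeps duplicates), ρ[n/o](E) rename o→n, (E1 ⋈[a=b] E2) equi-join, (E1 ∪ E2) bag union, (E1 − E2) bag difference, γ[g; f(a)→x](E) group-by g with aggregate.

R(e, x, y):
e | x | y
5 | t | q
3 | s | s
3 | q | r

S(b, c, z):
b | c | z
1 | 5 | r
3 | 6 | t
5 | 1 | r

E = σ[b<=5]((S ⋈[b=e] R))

σ filters on b, owned by the left side.
E' = (σ[b<=5](S) ⋈[b=e] R)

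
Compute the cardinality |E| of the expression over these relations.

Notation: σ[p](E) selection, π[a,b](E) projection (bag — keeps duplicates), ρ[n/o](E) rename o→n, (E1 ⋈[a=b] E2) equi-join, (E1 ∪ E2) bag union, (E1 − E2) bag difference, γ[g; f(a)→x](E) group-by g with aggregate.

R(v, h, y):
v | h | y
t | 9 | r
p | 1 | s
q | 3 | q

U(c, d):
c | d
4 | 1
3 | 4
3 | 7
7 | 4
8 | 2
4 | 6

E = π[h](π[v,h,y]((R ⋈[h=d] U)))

Row counts bottom-up:
  R → 3
  U → 6
  (R ⋈[h=d] U) → 1
  π[v,h,y]((R ⋈[h=d] U)) → 1
  π[h](π[v,h,y]((R ⋈[h=d] U))) → 1

|E| = 1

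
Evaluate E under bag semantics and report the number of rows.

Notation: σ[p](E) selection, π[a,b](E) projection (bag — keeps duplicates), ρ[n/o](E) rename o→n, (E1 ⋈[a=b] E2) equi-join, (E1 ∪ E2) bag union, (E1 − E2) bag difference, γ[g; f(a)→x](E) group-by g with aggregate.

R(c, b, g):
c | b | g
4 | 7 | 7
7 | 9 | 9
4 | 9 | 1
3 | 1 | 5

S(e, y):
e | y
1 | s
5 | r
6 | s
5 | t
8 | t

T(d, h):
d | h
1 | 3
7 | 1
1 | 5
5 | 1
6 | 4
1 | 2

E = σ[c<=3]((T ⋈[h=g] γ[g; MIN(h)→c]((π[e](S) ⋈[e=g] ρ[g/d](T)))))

Per-node cardinality:
  T → 6
  S → 5
  π[e](S) → 5
  T → 6
  ρ[g/d](T) → 6
  (π[e](S) ⋈[e=g] ρ[g/d](T)) → 6
  γ[g; MIN(h)→c]((π[e](S) ⋈[e=g] ρ[g/d](T))) → 3
  (T ⋈[h=g] γ[g; MIN(h)→c]((π[e](S) ⋈[e=g] ρ[g/d](T)))) → 3
  σ[c<=3]((T ⋈[h=g] γ[g; MIN(h)→c]((π[e](S) ⋈[e=g] ρ[g/d](T))))) → 3

|E| = 3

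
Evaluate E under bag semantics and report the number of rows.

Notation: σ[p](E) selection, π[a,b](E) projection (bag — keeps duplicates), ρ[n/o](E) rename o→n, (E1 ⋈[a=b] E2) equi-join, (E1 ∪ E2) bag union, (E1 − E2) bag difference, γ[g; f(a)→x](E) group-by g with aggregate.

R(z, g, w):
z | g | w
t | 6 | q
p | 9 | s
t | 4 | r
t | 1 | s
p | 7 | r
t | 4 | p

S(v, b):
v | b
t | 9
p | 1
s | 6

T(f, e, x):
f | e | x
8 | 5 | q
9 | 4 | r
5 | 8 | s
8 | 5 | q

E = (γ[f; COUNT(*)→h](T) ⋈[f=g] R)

Per-node cardinality:
  T → 4
  γ[f; COUNT(*)→h](T) → 3
  R → 6
  (γ[f; COUNT(*)→h](T) ⋈[f=g] R) → 1

|E| = 1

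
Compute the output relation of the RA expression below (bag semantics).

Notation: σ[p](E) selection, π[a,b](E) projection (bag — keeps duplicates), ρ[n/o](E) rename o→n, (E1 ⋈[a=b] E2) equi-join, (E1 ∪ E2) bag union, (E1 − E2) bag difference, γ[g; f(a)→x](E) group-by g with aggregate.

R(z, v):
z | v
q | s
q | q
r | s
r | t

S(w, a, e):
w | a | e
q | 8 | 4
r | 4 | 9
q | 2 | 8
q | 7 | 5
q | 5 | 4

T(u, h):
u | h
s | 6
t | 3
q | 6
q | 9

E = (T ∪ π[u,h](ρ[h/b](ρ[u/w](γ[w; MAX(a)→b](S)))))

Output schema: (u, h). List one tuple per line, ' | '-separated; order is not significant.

Per-node cardinality:
  T → 4
  S → 5
  γ[w; MAX(a)→b](S) → 2
  ρ[u/w](γ[w; MAX(a)→b](S)) → 2
  ρ[h/b](ρ[u/w](γ[w; MAX(a)→b](S))) → 2
  π[u,h](ρ[h/b](ρ[u/w](γ[w; MAX(a)→b](S)))) → 2
  (T ∪ π[u,h](ρ[h/b](ρ[u/w](γ[w; MAX(a)→b](S))))) → 6

== RESULT ==
u | h
q | 6
q | 8
q | 9
r | 4
s | 6
t | 3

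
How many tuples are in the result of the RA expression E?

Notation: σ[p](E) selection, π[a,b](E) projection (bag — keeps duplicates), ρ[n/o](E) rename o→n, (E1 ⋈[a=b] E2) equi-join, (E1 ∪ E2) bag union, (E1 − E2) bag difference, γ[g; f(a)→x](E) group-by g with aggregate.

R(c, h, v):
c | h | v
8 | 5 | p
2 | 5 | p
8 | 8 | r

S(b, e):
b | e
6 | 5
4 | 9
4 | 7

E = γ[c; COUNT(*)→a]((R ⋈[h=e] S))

Stepwise |·|:
  R → 3
  S → 3
  (R ⋈[h=e] S) → 2
  γ[c; COUNT(*)→a]((R ⋈[h=e] S)) → 2

|E| = 2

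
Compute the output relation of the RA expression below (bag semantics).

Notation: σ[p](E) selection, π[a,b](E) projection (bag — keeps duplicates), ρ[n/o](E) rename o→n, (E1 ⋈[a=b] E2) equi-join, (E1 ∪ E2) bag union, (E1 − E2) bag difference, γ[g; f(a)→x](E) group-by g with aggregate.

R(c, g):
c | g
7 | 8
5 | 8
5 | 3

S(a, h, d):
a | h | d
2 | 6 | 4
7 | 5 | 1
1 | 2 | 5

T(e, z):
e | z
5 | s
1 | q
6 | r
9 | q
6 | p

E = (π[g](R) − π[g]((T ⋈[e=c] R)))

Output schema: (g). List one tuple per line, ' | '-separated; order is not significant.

Row counts bottom-up:
  R → 3
  π[g](R) → 3
  T → 5
  R → 3
  (T ⋈[e=c] R) → 2
  π[g]((T ⋈[e=c] R)) → 2
  (π[g](R) − π[g]((T ⋈[e=c] R))) → 1

== RESULT ==
g
8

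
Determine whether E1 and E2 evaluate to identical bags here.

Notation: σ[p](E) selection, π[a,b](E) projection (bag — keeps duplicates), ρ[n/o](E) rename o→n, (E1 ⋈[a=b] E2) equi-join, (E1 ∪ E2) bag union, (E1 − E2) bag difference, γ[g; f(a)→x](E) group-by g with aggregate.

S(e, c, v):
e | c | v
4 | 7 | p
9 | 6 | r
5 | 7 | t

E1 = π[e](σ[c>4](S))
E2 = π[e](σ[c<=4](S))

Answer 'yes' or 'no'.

E1 per-node cardinality:
  S → 3
  σ[c>4](S) → 3
  π[e](σ[c>4](S)) → 3
E2 per-node cardinality:
  S → 3
  σ[c<=4](S) → 0
  π[e](σ[c<=4](S)) → 0

E1 result:
e
4
5
9
E2 result:
e
(0 rows)
Witness: (9,) appears 1× in E1 but 0× in E2.

no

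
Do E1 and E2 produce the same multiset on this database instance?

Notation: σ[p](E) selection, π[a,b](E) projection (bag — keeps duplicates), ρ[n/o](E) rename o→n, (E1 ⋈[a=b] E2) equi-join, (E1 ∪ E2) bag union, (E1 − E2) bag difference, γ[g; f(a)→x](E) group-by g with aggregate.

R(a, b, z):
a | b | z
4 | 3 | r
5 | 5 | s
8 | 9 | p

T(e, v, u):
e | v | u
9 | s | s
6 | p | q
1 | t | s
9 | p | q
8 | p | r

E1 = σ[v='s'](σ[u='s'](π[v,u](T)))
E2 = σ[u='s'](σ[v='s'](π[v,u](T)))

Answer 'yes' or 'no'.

E1 per-node cardinality:
  T → 5
  π[v,u](T) → 5
  σ[u='s'](π[v,u](T)) → 2
  σ[v='s'](σ[u='s'](π[v,u](T))) → 1
E2 per-node cardinality:
  T → 5
  π[v,u](T) → 5
  σ[v='s'](π[v,u](T)) → 1
  σ[u='s'](σ[v='s'](π[v,u](T))) → 1

E1 and E2 produce the same multiset:
v | u
s | s

yes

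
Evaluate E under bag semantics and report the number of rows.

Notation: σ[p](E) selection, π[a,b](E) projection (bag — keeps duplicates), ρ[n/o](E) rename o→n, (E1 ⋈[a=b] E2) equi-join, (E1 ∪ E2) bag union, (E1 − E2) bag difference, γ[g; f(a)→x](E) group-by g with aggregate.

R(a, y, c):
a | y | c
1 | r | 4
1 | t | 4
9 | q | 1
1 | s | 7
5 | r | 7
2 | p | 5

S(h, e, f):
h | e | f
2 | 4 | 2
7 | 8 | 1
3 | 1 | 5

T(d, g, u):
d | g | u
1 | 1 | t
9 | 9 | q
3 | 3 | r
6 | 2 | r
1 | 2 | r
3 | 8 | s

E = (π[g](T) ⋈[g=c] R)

Per-node cardinality:
  T → 6
  π[g](T) → 6
  R → 6
  (π[g](T) ⋈[g=c] R) → 1

|E| = 1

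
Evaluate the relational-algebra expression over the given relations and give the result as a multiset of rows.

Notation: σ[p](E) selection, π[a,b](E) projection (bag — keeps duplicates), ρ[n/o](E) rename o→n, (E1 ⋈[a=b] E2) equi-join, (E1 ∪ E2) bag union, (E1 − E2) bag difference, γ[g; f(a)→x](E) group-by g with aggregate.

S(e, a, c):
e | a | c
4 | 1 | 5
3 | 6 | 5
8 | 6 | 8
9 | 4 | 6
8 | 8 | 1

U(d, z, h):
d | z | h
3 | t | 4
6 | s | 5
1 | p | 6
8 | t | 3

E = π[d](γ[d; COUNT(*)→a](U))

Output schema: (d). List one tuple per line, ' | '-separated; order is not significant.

Row counts bottom-up:
  U → 4
  γ[d; COUNT(*)→a](U) → 4
  π[d](γ[d; COUNT(*)→a](U)) → 4

== RESULT ==
d
1
3
6
8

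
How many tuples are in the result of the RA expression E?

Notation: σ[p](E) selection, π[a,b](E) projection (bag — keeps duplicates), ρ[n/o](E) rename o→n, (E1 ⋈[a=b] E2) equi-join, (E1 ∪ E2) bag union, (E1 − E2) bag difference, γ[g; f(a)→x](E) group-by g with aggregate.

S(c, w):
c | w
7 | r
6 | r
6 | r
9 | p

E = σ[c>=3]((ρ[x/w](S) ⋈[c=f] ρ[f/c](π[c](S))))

Row counts bottom-up:
  S → 4
  ρ[x/w](S) → 4
  S → 4
  π[c](S) → 4
  ρ[f/c](π[c](S)) → 4
  (ρ[x/w](S) ⋈[c=f] ρ[f/c](π[c](S))) → 6
  σ[c>=3]((ρ[x/w](S) ⋈[c=f] ρ[f/c](π[c](S)))) → 6

|E| = 6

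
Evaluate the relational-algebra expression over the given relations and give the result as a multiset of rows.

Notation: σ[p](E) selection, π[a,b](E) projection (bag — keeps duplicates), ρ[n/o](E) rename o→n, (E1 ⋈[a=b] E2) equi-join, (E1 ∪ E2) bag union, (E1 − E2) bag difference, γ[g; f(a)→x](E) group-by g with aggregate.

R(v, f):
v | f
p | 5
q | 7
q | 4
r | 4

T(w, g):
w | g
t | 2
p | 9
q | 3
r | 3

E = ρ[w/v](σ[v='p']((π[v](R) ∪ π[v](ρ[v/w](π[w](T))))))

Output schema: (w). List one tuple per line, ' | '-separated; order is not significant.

Stepwise |·|:
  R → 4
  π[v](R) → 4
  T → 4
  π[w](T) → 4
  ρ[v/w](π[w](T)) → 4
  π[v](ρ[v/w](π[w](T))) → 4
  (π[v](R) ∪ π[v](ρ[v/w](π[w](T)))) → 8
  σ[v='p']((π[v](R) ∪ π[v](ρ[v/w](π[w](T))))) → 2
  ρ[w/v](σ[v='p']((π[v](R) ∪ π[v](ρ[v/w](π[w](T)))))) → 2

== RESULT ==
w
p
p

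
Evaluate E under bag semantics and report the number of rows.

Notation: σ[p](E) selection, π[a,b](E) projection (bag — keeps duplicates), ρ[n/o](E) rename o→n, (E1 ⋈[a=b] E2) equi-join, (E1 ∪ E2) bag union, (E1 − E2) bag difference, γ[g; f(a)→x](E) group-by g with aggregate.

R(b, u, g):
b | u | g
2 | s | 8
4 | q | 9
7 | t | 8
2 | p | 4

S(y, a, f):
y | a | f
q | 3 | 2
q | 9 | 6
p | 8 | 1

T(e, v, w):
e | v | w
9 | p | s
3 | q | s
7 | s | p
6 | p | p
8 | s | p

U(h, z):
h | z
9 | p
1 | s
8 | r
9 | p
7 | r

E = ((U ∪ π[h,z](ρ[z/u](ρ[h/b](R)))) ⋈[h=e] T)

Subexpression sizes:
  U → 5
  R → 4
  ρ[h/b](R) → 4
  ρ[z/u](ρ[h/b](R)) → 4
  π[h,z](ρ[z/u](ρ[h/b](R))) → 4
  (U ∪ π[h,z](ρ[z/u](ρ[h/b](R)))) → 9
  T → 5
  ((U ∪ π[h,z](ρ[z/u](ρ[h/b](R)))) ⋈[h=e] T) → 5

|E| = 5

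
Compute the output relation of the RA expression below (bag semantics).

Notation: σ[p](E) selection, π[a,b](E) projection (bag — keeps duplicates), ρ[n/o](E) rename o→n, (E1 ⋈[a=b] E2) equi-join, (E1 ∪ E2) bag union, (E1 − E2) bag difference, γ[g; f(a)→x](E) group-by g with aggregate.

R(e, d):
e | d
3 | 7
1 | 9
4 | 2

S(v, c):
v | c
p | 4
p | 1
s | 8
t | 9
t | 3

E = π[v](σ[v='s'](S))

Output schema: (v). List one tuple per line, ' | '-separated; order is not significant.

Subexpression sizes:
  S → 5
  σ[v='s'](S) → 1
  π[v](σ[v='s'](S)) → 1

== RESULT ==
v
s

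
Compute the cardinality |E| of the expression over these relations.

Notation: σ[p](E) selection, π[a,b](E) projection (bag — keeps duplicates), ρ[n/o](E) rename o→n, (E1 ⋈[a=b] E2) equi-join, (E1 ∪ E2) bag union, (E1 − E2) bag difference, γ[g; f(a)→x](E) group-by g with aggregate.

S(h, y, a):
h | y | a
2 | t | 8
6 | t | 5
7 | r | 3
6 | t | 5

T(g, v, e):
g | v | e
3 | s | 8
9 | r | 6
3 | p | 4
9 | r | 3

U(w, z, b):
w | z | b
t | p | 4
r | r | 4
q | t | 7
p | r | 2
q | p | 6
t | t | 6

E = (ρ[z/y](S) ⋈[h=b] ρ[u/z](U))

Subexpression sizes:
  S → 4
  ρ[z/y](S) → 4
  U → 6
  ρ[u/z](U) → 6
  (ρ[z/y](S) ⋈[h=b] ρ[u/z](U)) → 6

|E| = 6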